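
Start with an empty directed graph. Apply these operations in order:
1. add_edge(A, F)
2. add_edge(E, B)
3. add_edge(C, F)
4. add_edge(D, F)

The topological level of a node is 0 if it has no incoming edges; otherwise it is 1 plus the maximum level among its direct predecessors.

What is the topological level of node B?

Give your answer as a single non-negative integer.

Op 1: add_edge(A, F). Edges now: 1
Op 2: add_edge(E, B). Edges now: 2
Op 3: add_edge(C, F). Edges now: 3
Op 4: add_edge(D, F). Edges now: 4
Compute levels (Kahn BFS):
  sources (in-degree 0): A, C, D, E
  process A: level=0
    A->F: in-degree(F)=2, level(F)>=1
  process C: level=0
    C->F: in-degree(F)=1, level(F)>=1
  process D: level=0
    D->F: in-degree(F)=0, level(F)=1, enqueue
  process E: level=0
    E->B: in-degree(B)=0, level(B)=1, enqueue
  process F: level=1
  process B: level=1
All levels: A:0, B:1, C:0, D:0, E:0, F:1
level(B) = 1

Answer: 1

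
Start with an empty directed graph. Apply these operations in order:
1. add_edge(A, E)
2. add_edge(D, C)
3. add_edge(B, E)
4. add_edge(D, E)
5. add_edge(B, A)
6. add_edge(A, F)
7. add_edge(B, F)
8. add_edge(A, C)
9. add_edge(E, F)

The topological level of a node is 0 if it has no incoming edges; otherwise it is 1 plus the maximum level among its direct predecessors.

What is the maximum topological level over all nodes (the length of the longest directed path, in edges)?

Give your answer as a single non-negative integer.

Answer: 3

Derivation:
Op 1: add_edge(A, E). Edges now: 1
Op 2: add_edge(D, C). Edges now: 2
Op 3: add_edge(B, E). Edges now: 3
Op 4: add_edge(D, E). Edges now: 4
Op 5: add_edge(B, A). Edges now: 5
Op 6: add_edge(A, F). Edges now: 6
Op 7: add_edge(B, F). Edges now: 7
Op 8: add_edge(A, C). Edges now: 8
Op 9: add_edge(E, F). Edges now: 9
Compute levels (Kahn BFS):
  sources (in-degree 0): B, D
  process B: level=0
    B->A: in-degree(A)=0, level(A)=1, enqueue
    B->E: in-degree(E)=2, level(E)>=1
    B->F: in-degree(F)=2, level(F)>=1
  process D: level=0
    D->C: in-degree(C)=1, level(C)>=1
    D->E: in-degree(E)=1, level(E)>=1
  process A: level=1
    A->C: in-degree(C)=0, level(C)=2, enqueue
    A->E: in-degree(E)=0, level(E)=2, enqueue
    A->F: in-degree(F)=1, level(F)>=2
  process C: level=2
  process E: level=2
    E->F: in-degree(F)=0, level(F)=3, enqueue
  process F: level=3
All levels: A:1, B:0, C:2, D:0, E:2, F:3
max level = 3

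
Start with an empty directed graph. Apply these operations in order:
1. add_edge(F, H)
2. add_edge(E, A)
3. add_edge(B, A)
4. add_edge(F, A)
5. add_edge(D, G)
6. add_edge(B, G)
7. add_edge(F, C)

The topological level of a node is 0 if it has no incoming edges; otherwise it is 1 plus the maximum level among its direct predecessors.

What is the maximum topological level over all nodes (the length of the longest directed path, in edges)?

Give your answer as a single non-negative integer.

Answer: 1

Derivation:
Op 1: add_edge(F, H). Edges now: 1
Op 2: add_edge(E, A). Edges now: 2
Op 3: add_edge(B, A). Edges now: 3
Op 4: add_edge(F, A). Edges now: 4
Op 5: add_edge(D, G). Edges now: 5
Op 6: add_edge(B, G). Edges now: 6
Op 7: add_edge(F, C). Edges now: 7
Compute levels (Kahn BFS):
  sources (in-degree 0): B, D, E, F
  process B: level=0
    B->A: in-degree(A)=2, level(A)>=1
    B->G: in-degree(G)=1, level(G)>=1
  process D: level=0
    D->G: in-degree(G)=0, level(G)=1, enqueue
  process E: level=0
    E->A: in-degree(A)=1, level(A)>=1
  process F: level=0
    F->A: in-degree(A)=0, level(A)=1, enqueue
    F->C: in-degree(C)=0, level(C)=1, enqueue
    F->H: in-degree(H)=0, level(H)=1, enqueue
  process G: level=1
  process A: level=1
  process C: level=1
  process H: level=1
All levels: A:1, B:0, C:1, D:0, E:0, F:0, G:1, H:1
max level = 1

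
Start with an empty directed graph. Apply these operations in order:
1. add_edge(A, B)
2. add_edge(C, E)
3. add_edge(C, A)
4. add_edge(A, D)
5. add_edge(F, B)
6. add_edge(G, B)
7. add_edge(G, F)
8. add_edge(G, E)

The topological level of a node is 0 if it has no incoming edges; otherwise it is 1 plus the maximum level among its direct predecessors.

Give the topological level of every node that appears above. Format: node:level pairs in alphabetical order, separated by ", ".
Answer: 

Op 1: add_edge(A, B). Edges now: 1
Op 2: add_edge(C, E). Edges now: 2
Op 3: add_edge(C, A). Edges now: 3
Op 4: add_edge(A, D). Edges now: 4
Op 5: add_edge(F, B). Edges now: 5
Op 6: add_edge(G, B). Edges now: 6
Op 7: add_edge(G, F). Edges now: 7
Op 8: add_edge(G, E). Edges now: 8
Compute levels (Kahn BFS):
  sources (in-degree 0): C, G
  process C: level=0
    C->A: in-degree(A)=0, level(A)=1, enqueue
    C->E: in-degree(E)=1, level(E)>=1
  process G: level=0
    G->B: in-degree(B)=2, level(B)>=1
    G->E: in-degree(E)=0, level(E)=1, enqueue
    G->F: in-degree(F)=0, level(F)=1, enqueue
  process A: level=1
    A->B: in-degree(B)=1, level(B)>=2
    A->D: in-degree(D)=0, level(D)=2, enqueue
  process E: level=1
  process F: level=1
    F->B: in-degree(B)=0, level(B)=2, enqueue
  process D: level=2
  process B: level=2
All levels: A:1, B:2, C:0, D:2, E:1, F:1, G:0

Answer: A:1, B:2, C:0, D:2, E:1, F:1, G:0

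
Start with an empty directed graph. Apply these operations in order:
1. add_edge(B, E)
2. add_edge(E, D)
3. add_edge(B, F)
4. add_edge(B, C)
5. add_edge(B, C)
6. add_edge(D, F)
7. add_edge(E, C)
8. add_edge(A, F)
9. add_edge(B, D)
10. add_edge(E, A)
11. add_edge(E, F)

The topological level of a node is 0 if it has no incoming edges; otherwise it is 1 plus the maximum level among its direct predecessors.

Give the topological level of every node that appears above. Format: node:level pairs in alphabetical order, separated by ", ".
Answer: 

Answer: A:2, B:0, C:2, D:2, E:1, F:3

Derivation:
Op 1: add_edge(B, E). Edges now: 1
Op 2: add_edge(E, D). Edges now: 2
Op 3: add_edge(B, F). Edges now: 3
Op 4: add_edge(B, C). Edges now: 4
Op 5: add_edge(B, C) (duplicate, no change). Edges now: 4
Op 6: add_edge(D, F). Edges now: 5
Op 7: add_edge(E, C). Edges now: 6
Op 8: add_edge(A, F). Edges now: 7
Op 9: add_edge(B, D). Edges now: 8
Op 10: add_edge(E, A). Edges now: 9
Op 11: add_edge(E, F). Edges now: 10
Compute levels (Kahn BFS):
  sources (in-degree 0): B
  process B: level=0
    B->C: in-degree(C)=1, level(C)>=1
    B->D: in-degree(D)=1, level(D)>=1
    B->E: in-degree(E)=0, level(E)=1, enqueue
    B->F: in-degree(F)=3, level(F)>=1
  process E: level=1
    E->A: in-degree(A)=0, level(A)=2, enqueue
    E->C: in-degree(C)=0, level(C)=2, enqueue
    E->D: in-degree(D)=0, level(D)=2, enqueue
    E->F: in-degree(F)=2, level(F)>=2
  process A: level=2
    A->F: in-degree(F)=1, level(F)>=3
  process C: level=2
  process D: level=2
    D->F: in-degree(F)=0, level(F)=3, enqueue
  process F: level=3
All levels: A:2, B:0, C:2, D:2, E:1, F:3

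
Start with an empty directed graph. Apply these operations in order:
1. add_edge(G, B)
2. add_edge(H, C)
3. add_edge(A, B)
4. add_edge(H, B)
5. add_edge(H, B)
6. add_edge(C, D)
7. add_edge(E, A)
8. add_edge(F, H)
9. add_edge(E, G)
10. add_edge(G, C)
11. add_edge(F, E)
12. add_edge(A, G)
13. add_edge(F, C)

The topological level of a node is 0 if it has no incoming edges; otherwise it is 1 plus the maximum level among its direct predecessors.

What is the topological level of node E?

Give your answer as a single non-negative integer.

Op 1: add_edge(G, B). Edges now: 1
Op 2: add_edge(H, C). Edges now: 2
Op 3: add_edge(A, B). Edges now: 3
Op 4: add_edge(H, B). Edges now: 4
Op 5: add_edge(H, B) (duplicate, no change). Edges now: 4
Op 6: add_edge(C, D). Edges now: 5
Op 7: add_edge(E, A). Edges now: 6
Op 8: add_edge(F, H). Edges now: 7
Op 9: add_edge(E, G). Edges now: 8
Op 10: add_edge(G, C). Edges now: 9
Op 11: add_edge(F, E). Edges now: 10
Op 12: add_edge(A, G). Edges now: 11
Op 13: add_edge(F, C). Edges now: 12
Compute levels (Kahn BFS):
  sources (in-degree 0): F
  process F: level=0
    F->C: in-degree(C)=2, level(C)>=1
    F->E: in-degree(E)=0, level(E)=1, enqueue
    F->H: in-degree(H)=0, level(H)=1, enqueue
  process E: level=1
    E->A: in-degree(A)=0, level(A)=2, enqueue
    E->G: in-degree(G)=1, level(G)>=2
  process H: level=1
    H->B: in-degree(B)=2, level(B)>=2
    H->C: in-degree(C)=1, level(C)>=2
  process A: level=2
    A->B: in-degree(B)=1, level(B)>=3
    A->G: in-degree(G)=0, level(G)=3, enqueue
  process G: level=3
    G->B: in-degree(B)=0, level(B)=4, enqueue
    G->C: in-degree(C)=0, level(C)=4, enqueue
  process B: level=4
  process C: level=4
    C->D: in-degree(D)=0, level(D)=5, enqueue
  process D: level=5
All levels: A:2, B:4, C:4, D:5, E:1, F:0, G:3, H:1
level(E) = 1

Answer: 1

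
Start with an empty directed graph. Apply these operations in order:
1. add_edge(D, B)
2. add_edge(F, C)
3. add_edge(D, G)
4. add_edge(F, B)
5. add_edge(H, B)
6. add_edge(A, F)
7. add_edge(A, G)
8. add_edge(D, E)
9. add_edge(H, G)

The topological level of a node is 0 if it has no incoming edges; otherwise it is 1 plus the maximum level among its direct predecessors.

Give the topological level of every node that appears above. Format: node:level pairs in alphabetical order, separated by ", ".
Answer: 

Answer: A:0, B:2, C:2, D:0, E:1, F:1, G:1, H:0

Derivation:
Op 1: add_edge(D, B). Edges now: 1
Op 2: add_edge(F, C). Edges now: 2
Op 3: add_edge(D, G). Edges now: 3
Op 4: add_edge(F, B). Edges now: 4
Op 5: add_edge(H, B). Edges now: 5
Op 6: add_edge(A, F). Edges now: 6
Op 7: add_edge(A, G). Edges now: 7
Op 8: add_edge(D, E). Edges now: 8
Op 9: add_edge(H, G). Edges now: 9
Compute levels (Kahn BFS):
  sources (in-degree 0): A, D, H
  process A: level=0
    A->F: in-degree(F)=0, level(F)=1, enqueue
    A->G: in-degree(G)=2, level(G)>=1
  process D: level=0
    D->B: in-degree(B)=2, level(B)>=1
    D->E: in-degree(E)=0, level(E)=1, enqueue
    D->G: in-degree(G)=1, level(G)>=1
  process H: level=0
    H->B: in-degree(B)=1, level(B)>=1
    H->G: in-degree(G)=0, level(G)=1, enqueue
  process F: level=1
    F->B: in-degree(B)=0, level(B)=2, enqueue
    F->C: in-degree(C)=0, level(C)=2, enqueue
  process E: level=1
  process G: level=1
  process B: level=2
  process C: level=2
All levels: A:0, B:2, C:2, D:0, E:1, F:1, G:1, H:0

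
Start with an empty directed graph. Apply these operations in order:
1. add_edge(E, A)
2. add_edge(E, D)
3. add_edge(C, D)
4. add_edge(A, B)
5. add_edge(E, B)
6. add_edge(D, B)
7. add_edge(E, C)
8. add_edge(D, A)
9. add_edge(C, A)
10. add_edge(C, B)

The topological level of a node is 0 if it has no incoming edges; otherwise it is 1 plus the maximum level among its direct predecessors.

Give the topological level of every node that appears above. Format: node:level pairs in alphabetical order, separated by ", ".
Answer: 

Op 1: add_edge(E, A). Edges now: 1
Op 2: add_edge(E, D). Edges now: 2
Op 3: add_edge(C, D). Edges now: 3
Op 4: add_edge(A, B). Edges now: 4
Op 5: add_edge(E, B). Edges now: 5
Op 6: add_edge(D, B). Edges now: 6
Op 7: add_edge(E, C). Edges now: 7
Op 8: add_edge(D, A). Edges now: 8
Op 9: add_edge(C, A). Edges now: 9
Op 10: add_edge(C, B). Edges now: 10
Compute levels (Kahn BFS):
  sources (in-degree 0): E
  process E: level=0
    E->A: in-degree(A)=2, level(A)>=1
    E->B: in-degree(B)=3, level(B)>=1
    E->C: in-degree(C)=0, level(C)=1, enqueue
    E->D: in-degree(D)=1, level(D)>=1
  process C: level=1
    C->A: in-degree(A)=1, level(A)>=2
    C->B: in-degree(B)=2, level(B)>=2
    C->D: in-degree(D)=0, level(D)=2, enqueue
  process D: level=2
    D->A: in-degree(A)=0, level(A)=3, enqueue
    D->B: in-degree(B)=1, level(B)>=3
  process A: level=3
    A->B: in-degree(B)=0, level(B)=4, enqueue
  process B: level=4
All levels: A:3, B:4, C:1, D:2, E:0

Answer: A:3, B:4, C:1, D:2, E:0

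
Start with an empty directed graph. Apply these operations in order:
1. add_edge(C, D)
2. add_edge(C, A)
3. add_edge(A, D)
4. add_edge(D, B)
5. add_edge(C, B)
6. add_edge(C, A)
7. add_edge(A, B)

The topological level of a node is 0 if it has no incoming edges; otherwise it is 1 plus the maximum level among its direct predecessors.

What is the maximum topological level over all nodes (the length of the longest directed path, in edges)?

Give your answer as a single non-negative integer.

Op 1: add_edge(C, D). Edges now: 1
Op 2: add_edge(C, A). Edges now: 2
Op 3: add_edge(A, D). Edges now: 3
Op 4: add_edge(D, B). Edges now: 4
Op 5: add_edge(C, B). Edges now: 5
Op 6: add_edge(C, A) (duplicate, no change). Edges now: 5
Op 7: add_edge(A, B). Edges now: 6
Compute levels (Kahn BFS):
  sources (in-degree 0): C
  process C: level=0
    C->A: in-degree(A)=0, level(A)=1, enqueue
    C->B: in-degree(B)=2, level(B)>=1
    C->D: in-degree(D)=1, level(D)>=1
  process A: level=1
    A->B: in-degree(B)=1, level(B)>=2
    A->D: in-degree(D)=0, level(D)=2, enqueue
  process D: level=2
    D->B: in-degree(B)=0, level(B)=3, enqueue
  process B: level=3
All levels: A:1, B:3, C:0, D:2
max level = 3

Answer: 3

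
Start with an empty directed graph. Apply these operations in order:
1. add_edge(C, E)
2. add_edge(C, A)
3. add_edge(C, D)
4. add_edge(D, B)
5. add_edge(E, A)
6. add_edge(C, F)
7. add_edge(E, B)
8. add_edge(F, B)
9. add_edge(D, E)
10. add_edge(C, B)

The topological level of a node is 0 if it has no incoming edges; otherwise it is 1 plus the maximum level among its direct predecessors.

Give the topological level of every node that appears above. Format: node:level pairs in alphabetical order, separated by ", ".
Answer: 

Answer: A:3, B:3, C:0, D:1, E:2, F:1

Derivation:
Op 1: add_edge(C, E). Edges now: 1
Op 2: add_edge(C, A). Edges now: 2
Op 3: add_edge(C, D). Edges now: 3
Op 4: add_edge(D, B). Edges now: 4
Op 5: add_edge(E, A). Edges now: 5
Op 6: add_edge(C, F). Edges now: 6
Op 7: add_edge(E, B). Edges now: 7
Op 8: add_edge(F, B). Edges now: 8
Op 9: add_edge(D, E). Edges now: 9
Op 10: add_edge(C, B). Edges now: 10
Compute levels (Kahn BFS):
  sources (in-degree 0): C
  process C: level=0
    C->A: in-degree(A)=1, level(A)>=1
    C->B: in-degree(B)=3, level(B)>=1
    C->D: in-degree(D)=0, level(D)=1, enqueue
    C->E: in-degree(E)=1, level(E)>=1
    C->F: in-degree(F)=0, level(F)=1, enqueue
  process D: level=1
    D->B: in-degree(B)=2, level(B)>=2
    D->E: in-degree(E)=0, level(E)=2, enqueue
  process F: level=1
    F->B: in-degree(B)=1, level(B)>=2
  process E: level=2
    E->A: in-degree(A)=0, level(A)=3, enqueue
    E->B: in-degree(B)=0, level(B)=3, enqueue
  process A: level=3
  process B: level=3
All levels: A:3, B:3, C:0, D:1, E:2, F:1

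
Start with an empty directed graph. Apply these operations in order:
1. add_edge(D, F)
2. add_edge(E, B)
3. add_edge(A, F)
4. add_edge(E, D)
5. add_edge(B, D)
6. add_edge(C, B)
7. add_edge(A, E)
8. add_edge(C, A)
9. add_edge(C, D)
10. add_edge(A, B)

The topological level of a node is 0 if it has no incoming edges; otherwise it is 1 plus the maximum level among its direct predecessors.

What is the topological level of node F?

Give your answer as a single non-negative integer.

Answer: 5

Derivation:
Op 1: add_edge(D, F). Edges now: 1
Op 2: add_edge(E, B). Edges now: 2
Op 3: add_edge(A, F). Edges now: 3
Op 4: add_edge(E, D). Edges now: 4
Op 5: add_edge(B, D). Edges now: 5
Op 6: add_edge(C, B). Edges now: 6
Op 7: add_edge(A, E). Edges now: 7
Op 8: add_edge(C, A). Edges now: 8
Op 9: add_edge(C, D). Edges now: 9
Op 10: add_edge(A, B). Edges now: 10
Compute levels (Kahn BFS):
  sources (in-degree 0): C
  process C: level=0
    C->A: in-degree(A)=0, level(A)=1, enqueue
    C->B: in-degree(B)=2, level(B)>=1
    C->D: in-degree(D)=2, level(D)>=1
  process A: level=1
    A->B: in-degree(B)=1, level(B)>=2
    A->E: in-degree(E)=0, level(E)=2, enqueue
    A->F: in-degree(F)=1, level(F)>=2
  process E: level=2
    E->B: in-degree(B)=0, level(B)=3, enqueue
    E->D: in-degree(D)=1, level(D)>=3
  process B: level=3
    B->D: in-degree(D)=0, level(D)=4, enqueue
  process D: level=4
    D->F: in-degree(F)=0, level(F)=5, enqueue
  process F: level=5
All levels: A:1, B:3, C:0, D:4, E:2, F:5
level(F) = 5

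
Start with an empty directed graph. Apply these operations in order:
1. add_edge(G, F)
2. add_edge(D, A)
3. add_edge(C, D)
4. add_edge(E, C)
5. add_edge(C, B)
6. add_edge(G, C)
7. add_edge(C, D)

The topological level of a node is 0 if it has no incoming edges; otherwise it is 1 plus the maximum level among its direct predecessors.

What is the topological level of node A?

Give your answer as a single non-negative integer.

Op 1: add_edge(G, F). Edges now: 1
Op 2: add_edge(D, A). Edges now: 2
Op 3: add_edge(C, D). Edges now: 3
Op 4: add_edge(E, C). Edges now: 4
Op 5: add_edge(C, B). Edges now: 5
Op 6: add_edge(G, C). Edges now: 6
Op 7: add_edge(C, D) (duplicate, no change). Edges now: 6
Compute levels (Kahn BFS):
  sources (in-degree 0): E, G
  process E: level=0
    E->C: in-degree(C)=1, level(C)>=1
  process G: level=0
    G->C: in-degree(C)=0, level(C)=1, enqueue
    G->F: in-degree(F)=0, level(F)=1, enqueue
  process C: level=1
    C->B: in-degree(B)=0, level(B)=2, enqueue
    C->D: in-degree(D)=0, level(D)=2, enqueue
  process F: level=1
  process B: level=2
  process D: level=2
    D->A: in-degree(A)=0, level(A)=3, enqueue
  process A: level=3
All levels: A:3, B:2, C:1, D:2, E:0, F:1, G:0
level(A) = 3

Answer: 3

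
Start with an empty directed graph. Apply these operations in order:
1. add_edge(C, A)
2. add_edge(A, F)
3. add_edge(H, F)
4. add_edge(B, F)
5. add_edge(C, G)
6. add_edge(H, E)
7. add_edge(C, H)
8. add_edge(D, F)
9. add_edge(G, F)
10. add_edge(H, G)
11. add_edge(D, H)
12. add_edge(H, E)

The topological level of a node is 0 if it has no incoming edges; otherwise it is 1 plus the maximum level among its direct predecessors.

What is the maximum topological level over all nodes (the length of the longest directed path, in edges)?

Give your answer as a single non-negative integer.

Op 1: add_edge(C, A). Edges now: 1
Op 2: add_edge(A, F). Edges now: 2
Op 3: add_edge(H, F). Edges now: 3
Op 4: add_edge(B, F). Edges now: 4
Op 5: add_edge(C, G). Edges now: 5
Op 6: add_edge(H, E). Edges now: 6
Op 7: add_edge(C, H). Edges now: 7
Op 8: add_edge(D, F). Edges now: 8
Op 9: add_edge(G, F). Edges now: 9
Op 10: add_edge(H, G). Edges now: 10
Op 11: add_edge(D, H). Edges now: 11
Op 12: add_edge(H, E) (duplicate, no change). Edges now: 11
Compute levels (Kahn BFS):
  sources (in-degree 0): B, C, D
  process B: level=0
    B->F: in-degree(F)=4, level(F)>=1
  process C: level=0
    C->A: in-degree(A)=0, level(A)=1, enqueue
    C->G: in-degree(G)=1, level(G)>=1
    C->H: in-degree(H)=1, level(H)>=1
  process D: level=0
    D->F: in-degree(F)=3, level(F)>=1
    D->H: in-degree(H)=0, level(H)=1, enqueue
  process A: level=1
    A->F: in-degree(F)=2, level(F)>=2
  process H: level=1
    H->E: in-degree(E)=0, level(E)=2, enqueue
    H->F: in-degree(F)=1, level(F)>=2
    H->G: in-degree(G)=0, level(G)=2, enqueue
  process E: level=2
  process G: level=2
    G->F: in-degree(F)=0, level(F)=3, enqueue
  process F: level=3
All levels: A:1, B:0, C:0, D:0, E:2, F:3, G:2, H:1
max level = 3

Answer: 3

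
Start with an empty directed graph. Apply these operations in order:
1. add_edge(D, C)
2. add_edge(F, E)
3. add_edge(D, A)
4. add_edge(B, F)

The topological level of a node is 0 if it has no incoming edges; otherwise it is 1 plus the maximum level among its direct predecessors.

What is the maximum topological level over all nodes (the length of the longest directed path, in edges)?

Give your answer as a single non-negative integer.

Op 1: add_edge(D, C). Edges now: 1
Op 2: add_edge(F, E). Edges now: 2
Op 3: add_edge(D, A). Edges now: 3
Op 4: add_edge(B, F). Edges now: 4
Compute levels (Kahn BFS):
  sources (in-degree 0): B, D
  process B: level=0
    B->F: in-degree(F)=0, level(F)=1, enqueue
  process D: level=0
    D->A: in-degree(A)=0, level(A)=1, enqueue
    D->C: in-degree(C)=0, level(C)=1, enqueue
  process F: level=1
    F->E: in-degree(E)=0, level(E)=2, enqueue
  process A: level=1
  process C: level=1
  process E: level=2
All levels: A:1, B:0, C:1, D:0, E:2, F:1
max level = 2

Answer: 2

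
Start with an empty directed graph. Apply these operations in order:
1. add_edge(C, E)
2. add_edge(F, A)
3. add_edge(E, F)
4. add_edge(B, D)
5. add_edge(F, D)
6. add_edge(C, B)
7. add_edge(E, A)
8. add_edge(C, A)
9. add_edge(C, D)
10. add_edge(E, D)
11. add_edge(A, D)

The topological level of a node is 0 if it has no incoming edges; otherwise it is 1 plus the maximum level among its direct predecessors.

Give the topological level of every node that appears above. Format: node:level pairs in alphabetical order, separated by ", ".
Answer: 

Op 1: add_edge(C, E). Edges now: 1
Op 2: add_edge(F, A). Edges now: 2
Op 3: add_edge(E, F). Edges now: 3
Op 4: add_edge(B, D). Edges now: 4
Op 5: add_edge(F, D). Edges now: 5
Op 6: add_edge(C, B). Edges now: 6
Op 7: add_edge(E, A). Edges now: 7
Op 8: add_edge(C, A). Edges now: 8
Op 9: add_edge(C, D). Edges now: 9
Op 10: add_edge(E, D). Edges now: 10
Op 11: add_edge(A, D). Edges now: 11
Compute levels (Kahn BFS):
  sources (in-degree 0): C
  process C: level=0
    C->A: in-degree(A)=2, level(A)>=1
    C->B: in-degree(B)=0, level(B)=1, enqueue
    C->D: in-degree(D)=4, level(D)>=1
    C->E: in-degree(E)=0, level(E)=1, enqueue
  process B: level=1
    B->D: in-degree(D)=3, level(D)>=2
  process E: level=1
    E->A: in-degree(A)=1, level(A)>=2
    E->D: in-degree(D)=2, level(D)>=2
    E->F: in-degree(F)=0, level(F)=2, enqueue
  process F: level=2
    F->A: in-degree(A)=0, level(A)=3, enqueue
    F->D: in-degree(D)=1, level(D)>=3
  process A: level=3
    A->D: in-degree(D)=0, level(D)=4, enqueue
  process D: level=4
All levels: A:3, B:1, C:0, D:4, E:1, F:2

Answer: A:3, B:1, C:0, D:4, E:1, F:2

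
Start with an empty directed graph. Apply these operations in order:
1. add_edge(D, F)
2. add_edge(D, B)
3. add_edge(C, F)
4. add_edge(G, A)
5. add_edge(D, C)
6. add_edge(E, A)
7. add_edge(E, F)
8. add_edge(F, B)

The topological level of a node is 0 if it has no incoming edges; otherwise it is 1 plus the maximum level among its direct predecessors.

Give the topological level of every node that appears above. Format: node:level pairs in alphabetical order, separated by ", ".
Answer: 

Answer: A:1, B:3, C:1, D:0, E:0, F:2, G:0

Derivation:
Op 1: add_edge(D, F). Edges now: 1
Op 2: add_edge(D, B). Edges now: 2
Op 3: add_edge(C, F). Edges now: 3
Op 4: add_edge(G, A). Edges now: 4
Op 5: add_edge(D, C). Edges now: 5
Op 6: add_edge(E, A). Edges now: 6
Op 7: add_edge(E, F). Edges now: 7
Op 8: add_edge(F, B). Edges now: 8
Compute levels (Kahn BFS):
  sources (in-degree 0): D, E, G
  process D: level=0
    D->B: in-degree(B)=1, level(B)>=1
    D->C: in-degree(C)=0, level(C)=1, enqueue
    D->F: in-degree(F)=2, level(F)>=1
  process E: level=0
    E->A: in-degree(A)=1, level(A)>=1
    E->F: in-degree(F)=1, level(F)>=1
  process G: level=0
    G->A: in-degree(A)=0, level(A)=1, enqueue
  process C: level=1
    C->F: in-degree(F)=0, level(F)=2, enqueue
  process A: level=1
  process F: level=2
    F->B: in-degree(B)=0, level(B)=3, enqueue
  process B: level=3
All levels: A:1, B:3, C:1, D:0, E:0, F:2, G:0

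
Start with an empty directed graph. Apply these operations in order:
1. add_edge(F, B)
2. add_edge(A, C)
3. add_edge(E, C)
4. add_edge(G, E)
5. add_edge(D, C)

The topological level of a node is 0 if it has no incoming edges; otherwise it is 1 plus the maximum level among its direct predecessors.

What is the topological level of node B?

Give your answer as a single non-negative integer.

Answer: 1

Derivation:
Op 1: add_edge(F, B). Edges now: 1
Op 2: add_edge(A, C). Edges now: 2
Op 3: add_edge(E, C). Edges now: 3
Op 4: add_edge(G, E). Edges now: 4
Op 5: add_edge(D, C). Edges now: 5
Compute levels (Kahn BFS):
  sources (in-degree 0): A, D, F, G
  process A: level=0
    A->C: in-degree(C)=2, level(C)>=1
  process D: level=0
    D->C: in-degree(C)=1, level(C)>=1
  process F: level=0
    F->B: in-degree(B)=0, level(B)=1, enqueue
  process G: level=0
    G->E: in-degree(E)=0, level(E)=1, enqueue
  process B: level=1
  process E: level=1
    E->C: in-degree(C)=0, level(C)=2, enqueue
  process C: level=2
All levels: A:0, B:1, C:2, D:0, E:1, F:0, G:0
level(B) = 1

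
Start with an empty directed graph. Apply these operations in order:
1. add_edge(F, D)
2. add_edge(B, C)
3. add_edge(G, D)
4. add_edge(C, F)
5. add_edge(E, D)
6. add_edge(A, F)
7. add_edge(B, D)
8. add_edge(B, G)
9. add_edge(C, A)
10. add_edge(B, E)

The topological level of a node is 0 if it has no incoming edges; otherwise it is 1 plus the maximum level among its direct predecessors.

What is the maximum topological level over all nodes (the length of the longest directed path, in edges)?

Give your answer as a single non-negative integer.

Answer: 4

Derivation:
Op 1: add_edge(F, D). Edges now: 1
Op 2: add_edge(B, C). Edges now: 2
Op 3: add_edge(G, D). Edges now: 3
Op 4: add_edge(C, F). Edges now: 4
Op 5: add_edge(E, D). Edges now: 5
Op 6: add_edge(A, F). Edges now: 6
Op 7: add_edge(B, D). Edges now: 7
Op 8: add_edge(B, G). Edges now: 8
Op 9: add_edge(C, A). Edges now: 9
Op 10: add_edge(B, E). Edges now: 10
Compute levels (Kahn BFS):
  sources (in-degree 0): B
  process B: level=0
    B->C: in-degree(C)=0, level(C)=1, enqueue
    B->D: in-degree(D)=3, level(D)>=1
    B->E: in-degree(E)=0, level(E)=1, enqueue
    B->G: in-degree(G)=0, level(G)=1, enqueue
  process C: level=1
    C->A: in-degree(A)=0, level(A)=2, enqueue
    C->F: in-degree(F)=1, level(F)>=2
  process E: level=1
    E->D: in-degree(D)=2, level(D)>=2
  process G: level=1
    G->D: in-degree(D)=1, level(D)>=2
  process A: level=2
    A->F: in-degree(F)=0, level(F)=3, enqueue
  process F: level=3
    F->D: in-degree(D)=0, level(D)=4, enqueue
  process D: level=4
All levels: A:2, B:0, C:1, D:4, E:1, F:3, G:1
max level = 4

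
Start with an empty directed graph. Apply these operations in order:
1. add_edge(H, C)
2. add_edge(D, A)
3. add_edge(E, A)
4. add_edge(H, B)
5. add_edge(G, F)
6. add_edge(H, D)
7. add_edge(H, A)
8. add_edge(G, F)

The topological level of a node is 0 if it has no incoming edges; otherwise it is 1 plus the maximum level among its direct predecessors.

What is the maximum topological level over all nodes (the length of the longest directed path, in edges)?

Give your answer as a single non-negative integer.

Answer: 2

Derivation:
Op 1: add_edge(H, C). Edges now: 1
Op 2: add_edge(D, A). Edges now: 2
Op 3: add_edge(E, A). Edges now: 3
Op 4: add_edge(H, B). Edges now: 4
Op 5: add_edge(G, F). Edges now: 5
Op 6: add_edge(H, D). Edges now: 6
Op 7: add_edge(H, A). Edges now: 7
Op 8: add_edge(G, F) (duplicate, no change). Edges now: 7
Compute levels (Kahn BFS):
  sources (in-degree 0): E, G, H
  process E: level=0
    E->A: in-degree(A)=2, level(A)>=1
  process G: level=0
    G->F: in-degree(F)=0, level(F)=1, enqueue
  process H: level=0
    H->A: in-degree(A)=1, level(A)>=1
    H->B: in-degree(B)=0, level(B)=1, enqueue
    H->C: in-degree(C)=0, level(C)=1, enqueue
    H->D: in-degree(D)=0, level(D)=1, enqueue
  process F: level=1
  process B: level=1
  process C: level=1
  process D: level=1
    D->A: in-degree(A)=0, level(A)=2, enqueue
  process A: level=2
All levels: A:2, B:1, C:1, D:1, E:0, F:1, G:0, H:0
max level = 2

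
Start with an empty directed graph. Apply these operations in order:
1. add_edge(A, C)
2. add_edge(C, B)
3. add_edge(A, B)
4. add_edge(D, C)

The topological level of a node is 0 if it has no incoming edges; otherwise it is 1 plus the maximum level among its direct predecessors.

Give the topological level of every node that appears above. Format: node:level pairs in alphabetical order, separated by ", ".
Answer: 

Op 1: add_edge(A, C). Edges now: 1
Op 2: add_edge(C, B). Edges now: 2
Op 3: add_edge(A, B). Edges now: 3
Op 4: add_edge(D, C). Edges now: 4
Compute levels (Kahn BFS):
  sources (in-degree 0): A, D
  process A: level=0
    A->B: in-degree(B)=1, level(B)>=1
    A->C: in-degree(C)=1, level(C)>=1
  process D: level=0
    D->C: in-degree(C)=0, level(C)=1, enqueue
  process C: level=1
    C->B: in-degree(B)=0, level(B)=2, enqueue
  process B: level=2
All levels: A:0, B:2, C:1, D:0

Answer: A:0, B:2, C:1, D:0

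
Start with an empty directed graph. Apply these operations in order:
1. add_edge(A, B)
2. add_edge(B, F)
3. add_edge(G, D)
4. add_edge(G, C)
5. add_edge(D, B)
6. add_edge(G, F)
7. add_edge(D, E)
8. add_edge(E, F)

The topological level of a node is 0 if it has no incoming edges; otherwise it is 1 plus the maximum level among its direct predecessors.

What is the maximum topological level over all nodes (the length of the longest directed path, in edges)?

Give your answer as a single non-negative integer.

Answer: 3

Derivation:
Op 1: add_edge(A, B). Edges now: 1
Op 2: add_edge(B, F). Edges now: 2
Op 3: add_edge(G, D). Edges now: 3
Op 4: add_edge(G, C). Edges now: 4
Op 5: add_edge(D, B). Edges now: 5
Op 6: add_edge(G, F). Edges now: 6
Op 7: add_edge(D, E). Edges now: 7
Op 8: add_edge(E, F). Edges now: 8
Compute levels (Kahn BFS):
  sources (in-degree 0): A, G
  process A: level=0
    A->B: in-degree(B)=1, level(B)>=1
  process G: level=0
    G->C: in-degree(C)=0, level(C)=1, enqueue
    G->D: in-degree(D)=0, level(D)=1, enqueue
    G->F: in-degree(F)=2, level(F)>=1
  process C: level=1
  process D: level=1
    D->B: in-degree(B)=0, level(B)=2, enqueue
    D->E: in-degree(E)=0, level(E)=2, enqueue
  process B: level=2
    B->F: in-degree(F)=1, level(F)>=3
  process E: level=2
    E->F: in-degree(F)=0, level(F)=3, enqueue
  process F: level=3
All levels: A:0, B:2, C:1, D:1, E:2, F:3, G:0
max level = 3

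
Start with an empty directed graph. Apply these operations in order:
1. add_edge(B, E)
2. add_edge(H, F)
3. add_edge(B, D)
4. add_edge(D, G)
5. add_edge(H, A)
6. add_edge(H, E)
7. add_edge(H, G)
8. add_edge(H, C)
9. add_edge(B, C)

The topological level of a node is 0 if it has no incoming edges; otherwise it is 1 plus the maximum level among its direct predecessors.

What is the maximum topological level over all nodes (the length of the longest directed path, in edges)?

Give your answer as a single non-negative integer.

Op 1: add_edge(B, E). Edges now: 1
Op 2: add_edge(H, F). Edges now: 2
Op 3: add_edge(B, D). Edges now: 3
Op 4: add_edge(D, G). Edges now: 4
Op 5: add_edge(H, A). Edges now: 5
Op 6: add_edge(H, E). Edges now: 6
Op 7: add_edge(H, G). Edges now: 7
Op 8: add_edge(H, C). Edges now: 8
Op 9: add_edge(B, C). Edges now: 9
Compute levels (Kahn BFS):
  sources (in-degree 0): B, H
  process B: level=0
    B->C: in-degree(C)=1, level(C)>=1
    B->D: in-degree(D)=0, level(D)=1, enqueue
    B->E: in-degree(E)=1, level(E)>=1
  process H: level=0
    H->A: in-degree(A)=0, level(A)=1, enqueue
    H->C: in-degree(C)=0, level(C)=1, enqueue
    H->E: in-degree(E)=0, level(E)=1, enqueue
    H->F: in-degree(F)=0, level(F)=1, enqueue
    H->G: in-degree(G)=1, level(G)>=1
  process D: level=1
    D->G: in-degree(G)=0, level(G)=2, enqueue
  process A: level=1
  process C: level=1
  process E: level=1
  process F: level=1
  process G: level=2
All levels: A:1, B:0, C:1, D:1, E:1, F:1, G:2, H:0
max level = 2

Answer: 2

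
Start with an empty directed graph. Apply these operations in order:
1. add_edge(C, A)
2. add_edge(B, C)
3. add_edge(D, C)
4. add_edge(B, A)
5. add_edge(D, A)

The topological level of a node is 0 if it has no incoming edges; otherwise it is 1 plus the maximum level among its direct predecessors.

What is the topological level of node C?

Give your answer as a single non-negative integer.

Op 1: add_edge(C, A). Edges now: 1
Op 2: add_edge(B, C). Edges now: 2
Op 3: add_edge(D, C). Edges now: 3
Op 4: add_edge(B, A). Edges now: 4
Op 5: add_edge(D, A). Edges now: 5
Compute levels (Kahn BFS):
  sources (in-degree 0): B, D
  process B: level=0
    B->A: in-degree(A)=2, level(A)>=1
    B->C: in-degree(C)=1, level(C)>=1
  process D: level=0
    D->A: in-degree(A)=1, level(A)>=1
    D->C: in-degree(C)=0, level(C)=1, enqueue
  process C: level=1
    C->A: in-degree(A)=0, level(A)=2, enqueue
  process A: level=2
All levels: A:2, B:0, C:1, D:0
level(C) = 1

Answer: 1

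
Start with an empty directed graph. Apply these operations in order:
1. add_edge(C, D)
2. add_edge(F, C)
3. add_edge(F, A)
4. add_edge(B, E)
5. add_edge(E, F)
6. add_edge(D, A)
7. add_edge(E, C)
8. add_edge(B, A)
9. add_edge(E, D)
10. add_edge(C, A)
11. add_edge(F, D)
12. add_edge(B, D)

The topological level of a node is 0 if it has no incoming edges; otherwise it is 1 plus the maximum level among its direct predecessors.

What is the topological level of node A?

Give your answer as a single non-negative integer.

Op 1: add_edge(C, D). Edges now: 1
Op 2: add_edge(F, C). Edges now: 2
Op 3: add_edge(F, A). Edges now: 3
Op 4: add_edge(B, E). Edges now: 4
Op 5: add_edge(E, F). Edges now: 5
Op 6: add_edge(D, A). Edges now: 6
Op 7: add_edge(E, C). Edges now: 7
Op 8: add_edge(B, A). Edges now: 8
Op 9: add_edge(E, D). Edges now: 9
Op 10: add_edge(C, A). Edges now: 10
Op 11: add_edge(F, D). Edges now: 11
Op 12: add_edge(B, D). Edges now: 12
Compute levels (Kahn BFS):
  sources (in-degree 0): B
  process B: level=0
    B->A: in-degree(A)=3, level(A)>=1
    B->D: in-degree(D)=3, level(D)>=1
    B->E: in-degree(E)=0, level(E)=1, enqueue
  process E: level=1
    E->C: in-degree(C)=1, level(C)>=2
    E->D: in-degree(D)=2, level(D)>=2
    E->F: in-degree(F)=0, level(F)=2, enqueue
  process F: level=2
    F->A: in-degree(A)=2, level(A)>=3
    F->C: in-degree(C)=0, level(C)=3, enqueue
    F->D: in-degree(D)=1, level(D)>=3
  process C: level=3
    C->A: in-degree(A)=1, level(A)>=4
    C->D: in-degree(D)=0, level(D)=4, enqueue
  process D: level=4
    D->A: in-degree(A)=0, level(A)=5, enqueue
  process A: level=5
All levels: A:5, B:0, C:3, D:4, E:1, F:2
level(A) = 5

Answer: 5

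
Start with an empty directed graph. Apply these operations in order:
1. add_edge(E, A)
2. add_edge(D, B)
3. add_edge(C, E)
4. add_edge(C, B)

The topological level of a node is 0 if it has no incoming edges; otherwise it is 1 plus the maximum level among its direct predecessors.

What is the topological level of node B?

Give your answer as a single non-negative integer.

Op 1: add_edge(E, A). Edges now: 1
Op 2: add_edge(D, B). Edges now: 2
Op 3: add_edge(C, E). Edges now: 3
Op 4: add_edge(C, B). Edges now: 4
Compute levels (Kahn BFS):
  sources (in-degree 0): C, D
  process C: level=0
    C->B: in-degree(B)=1, level(B)>=1
    C->E: in-degree(E)=0, level(E)=1, enqueue
  process D: level=0
    D->B: in-degree(B)=0, level(B)=1, enqueue
  process E: level=1
    E->A: in-degree(A)=0, level(A)=2, enqueue
  process B: level=1
  process A: level=2
All levels: A:2, B:1, C:0, D:0, E:1
level(B) = 1

Answer: 1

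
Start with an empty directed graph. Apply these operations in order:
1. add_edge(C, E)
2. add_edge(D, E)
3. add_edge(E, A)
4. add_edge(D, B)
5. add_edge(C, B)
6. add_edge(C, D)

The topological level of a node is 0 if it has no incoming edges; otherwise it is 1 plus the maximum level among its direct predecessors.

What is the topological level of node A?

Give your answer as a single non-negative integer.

Answer: 3

Derivation:
Op 1: add_edge(C, E). Edges now: 1
Op 2: add_edge(D, E). Edges now: 2
Op 3: add_edge(E, A). Edges now: 3
Op 4: add_edge(D, B). Edges now: 4
Op 5: add_edge(C, B). Edges now: 5
Op 6: add_edge(C, D). Edges now: 6
Compute levels (Kahn BFS):
  sources (in-degree 0): C
  process C: level=0
    C->B: in-degree(B)=1, level(B)>=1
    C->D: in-degree(D)=0, level(D)=1, enqueue
    C->E: in-degree(E)=1, level(E)>=1
  process D: level=1
    D->B: in-degree(B)=0, level(B)=2, enqueue
    D->E: in-degree(E)=0, level(E)=2, enqueue
  process B: level=2
  process E: level=2
    E->A: in-degree(A)=0, level(A)=3, enqueue
  process A: level=3
All levels: A:3, B:2, C:0, D:1, E:2
level(A) = 3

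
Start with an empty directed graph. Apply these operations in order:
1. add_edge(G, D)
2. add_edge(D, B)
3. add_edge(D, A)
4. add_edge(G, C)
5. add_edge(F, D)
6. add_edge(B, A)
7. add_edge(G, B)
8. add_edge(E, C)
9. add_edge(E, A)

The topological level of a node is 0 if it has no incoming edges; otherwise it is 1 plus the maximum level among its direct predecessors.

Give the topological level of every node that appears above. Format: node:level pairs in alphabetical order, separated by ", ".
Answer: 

Answer: A:3, B:2, C:1, D:1, E:0, F:0, G:0

Derivation:
Op 1: add_edge(G, D). Edges now: 1
Op 2: add_edge(D, B). Edges now: 2
Op 3: add_edge(D, A). Edges now: 3
Op 4: add_edge(G, C). Edges now: 4
Op 5: add_edge(F, D). Edges now: 5
Op 6: add_edge(B, A). Edges now: 6
Op 7: add_edge(G, B). Edges now: 7
Op 8: add_edge(E, C). Edges now: 8
Op 9: add_edge(E, A). Edges now: 9
Compute levels (Kahn BFS):
  sources (in-degree 0): E, F, G
  process E: level=0
    E->A: in-degree(A)=2, level(A)>=1
    E->C: in-degree(C)=1, level(C)>=1
  process F: level=0
    F->D: in-degree(D)=1, level(D)>=1
  process G: level=0
    G->B: in-degree(B)=1, level(B)>=1
    G->C: in-degree(C)=0, level(C)=1, enqueue
    G->D: in-degree(D)=0, level(D)=1, enqueue
  process C: level=1
  process D: level=1
    D->A: in-degree(A)=1, level(A)>=2
    D->B: in-degree(B)=0, level(B)=2, enqueue
  process B: level=2
    B->A: in-degree(A)=0, level(A)=3, enqueue
  process A: level=3
All levels: A:3, B:2, C:1, D:1, E:0, F:0, G:0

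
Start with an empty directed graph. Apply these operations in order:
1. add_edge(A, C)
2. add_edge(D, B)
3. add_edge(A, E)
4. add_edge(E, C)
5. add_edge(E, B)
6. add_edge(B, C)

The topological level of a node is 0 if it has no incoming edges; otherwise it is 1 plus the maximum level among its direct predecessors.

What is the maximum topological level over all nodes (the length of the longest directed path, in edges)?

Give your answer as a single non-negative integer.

Answer: 3

Derivation:
Op 1: add_edge(A, C). Edges now: 1
Op 2: add_edge(D, B). Edges now: 2
Op 3: add_edge(A, E). Edges now: 3
Op 4: add_edge(E, C). Edges now: 4
Op 5: add_edge(E, B). Edges now: 5
Op 6: add_edge(B, C). Edges now: 6
Compute levels (Kahn BFS):
  sources (in-degree 0): A, D
  process A: level=0
    A->C: in-degree(C)=2, level(C)>=1
    A->E: in-degree(E)=0, level(E)=1, enqueue
  process D: level=0
    D->B: in-degree(B)=1, level(B)>=1
  process E: level=1
    E->B: in-degree(B)=0, level(B)=2, enqueue
    E->C: in-degree(C)=1, level(C)>=2
  process B: level=2
    B->C: in-degree(C)=0, level(C)=3, enqueue
  process C: level=3
All levels: A:0, B:2, C:3, D:0, E:1
max level = 3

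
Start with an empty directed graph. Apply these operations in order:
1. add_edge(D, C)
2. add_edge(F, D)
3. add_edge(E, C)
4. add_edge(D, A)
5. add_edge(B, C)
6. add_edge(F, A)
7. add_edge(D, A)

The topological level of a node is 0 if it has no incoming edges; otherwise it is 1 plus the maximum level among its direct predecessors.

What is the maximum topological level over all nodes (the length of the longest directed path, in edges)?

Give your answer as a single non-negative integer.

Answer: 2

Derivation:
Op 1: add_edge(D, C). Edges now: 1
Op 2: add_edge(F, D). Edges now: 2
Op 3: add_edge(E, C). Edges now: 3
Op 4: add_edge(D, A). Edges now: 4
Op 5: add_edge(B, C). Edges now: 5
Op 6: add_edge(F, A). Edges now: 6
Op 7: add_edge(D, A) (duplicate, no change). Edges now: 6
Compute levels (Kahn BFS):
  sources (in-degree 0): B, E, F
  process B: level=0
    B->C: in-degree(C)=2, level(C)>=1
  process E: level=0
    E->C: in-degree(C)=1, level(C)>=1
  process F: level=0
    F->A: in-degree(A)=1, level(A)>=1
    F->D: in-degree(D)=0, level(D)=1, enqueue
  process D: level=1
    D->A: in-degree(A)=0, level(A)=2, enqueue
    D->C: in-degree(C)=0, level(C)=2, enqueue
  process A: level=2
  process C: level=2
All levels: A:2, B:0, C:2, D:1, E:0, F:0
max level = 2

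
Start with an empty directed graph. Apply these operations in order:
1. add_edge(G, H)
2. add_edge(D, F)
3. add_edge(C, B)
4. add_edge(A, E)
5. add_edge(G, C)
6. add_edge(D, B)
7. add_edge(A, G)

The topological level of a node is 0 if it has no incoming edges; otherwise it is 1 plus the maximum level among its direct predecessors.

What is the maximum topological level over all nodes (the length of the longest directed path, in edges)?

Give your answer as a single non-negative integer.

Op 1: add_edge(G, H). Edges now: 1
Op 2: add_edge(D, F). Edges now: 2
Op 3: add_edge(C, B). Edges now: 3
Op 4: add_edge(A, E). Edges now: 4
Op 5: add_edge(G, C). Edges now: 5
Op 6: add_edge(D, B). Edges now: 6
Op 7: add_edge(A, G). Edges now: 7
Compute levels (Kahn BFS):
  sources (in-degree 0): A, D
  process A: level=0
    A->E: in-degree(E)=0, level(E)=1, enqueue
    A->G: in-degree(G)=0, level(G)=1, enqueue
  process D: level=0
    D->B: in-degree(B)=1, level(B)>=1
    D->F: in-degree(F)=0, level(F)=1, enqueue
  process E: level=1
  process G: level=1
    G->C: in-degree(C)=0, level(C)=2, enqueue
    G->H: in-degree(H)=0, level(H)=2, enqueue
  process F: level=1
  process C: level=2
    C->B: in-degree(B)=0, level(B)=3, enqueue
  process H: level=2
  process B: level=3
All levels: A:0, B:3, C:2, D:0, E:1, F:1, G:1, H:2
max level = 3

Answer: 3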